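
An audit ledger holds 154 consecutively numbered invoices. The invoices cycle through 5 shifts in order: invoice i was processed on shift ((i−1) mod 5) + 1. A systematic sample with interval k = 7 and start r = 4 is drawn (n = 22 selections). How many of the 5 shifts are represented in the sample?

Consecutive selections differ by k = 7, so their shift numbers differ by 7 mod 5 = 2.
gcd(7, 5) = 1, so the sample visits 5/1 = 5 distinct residues mod 5.
Start 4 is shift 4; the shifts hit are 1, 2, 3, 4, 5.

5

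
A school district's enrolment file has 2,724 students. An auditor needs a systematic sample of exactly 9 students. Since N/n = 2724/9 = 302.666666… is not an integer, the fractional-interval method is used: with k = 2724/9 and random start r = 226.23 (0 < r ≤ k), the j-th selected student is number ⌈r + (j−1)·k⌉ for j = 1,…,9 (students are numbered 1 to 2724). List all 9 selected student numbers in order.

227, 529, 832, 1135, 1437, 1740, 2043, 2345, 2648

j=1: r + 0k = 226.23 → ⌈·⌉ = 227
j=2: r + 1k = 528.896666… → ⌈·⌉ = 529
j=3: r + 2k = 831.563333… → ⌈·⌉ = 832
j=4: r + 3k = 1134.23 → ⌈·⌉ = 1135
j=5: r + 4k = 1436.896666… → ⌈·⌉ = 1437
j=6: r + 5k = 1739.563333… → ⌈·⌉ = 1740
j=7: r + 6k = 2042.23 → ⌈·⌉ = 2043
j=8: r + 7k = 2344.896666… → ⌈·⌉ = 2345
j=9: r + 8k = 2647.563333… → ⌈·⌉ = 2648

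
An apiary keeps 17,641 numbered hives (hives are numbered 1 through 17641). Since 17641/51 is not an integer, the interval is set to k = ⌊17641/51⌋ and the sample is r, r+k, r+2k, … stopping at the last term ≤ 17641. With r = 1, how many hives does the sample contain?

k = ⌊17641/51⌋ = 345
Achieved size = ⌊(17641 − 1)/345⌋ + 1 = ⌊17640/345⌋ + 1 = 51 + 1 = 52
(last selection: 1 + 51×345 = 17596 ≤ 17641; next would be 17941 > 17641)

52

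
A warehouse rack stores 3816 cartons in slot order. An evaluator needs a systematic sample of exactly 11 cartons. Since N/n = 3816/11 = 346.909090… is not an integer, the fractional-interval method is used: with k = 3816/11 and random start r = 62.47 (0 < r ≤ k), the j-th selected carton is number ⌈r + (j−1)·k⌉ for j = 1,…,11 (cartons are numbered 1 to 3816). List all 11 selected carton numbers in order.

j=1: r + 0k = 62.47 → ⌈·⌉ = 63
j=2: r + 1k = 409.379090… → ⌈·⌉ = 410
j=3: r + 2k = 756.288181… → ⌈·⌉ = 757
j=4: r + 3k = 1103.197272… → ⌈·⌉ = 1104
j=5: r + 4k = 1450.106363… → ⌈·⌉ = 1451
j=6: r + 5k = 1797.015454… → ⌈·⌉ = 1798
j=7: r + 6k = 2143.924545… → ⌈·⌉ = 2144
j=8: r + 7k = 2490.833636… → ⌈·⌉ = 2491
j=9: r + 8k = 2837.742727… → ⌈·⌉ = 2838
j=10: r + 9k = 3184.651818… → ⌈·⌉ = 3185
j=11: r + 10k = 3531.560909… → ⌈·⌉ = 3532

63, 410, 757, 1104, 1451, 1798, 2144, 2491, 2838, 3185, 3532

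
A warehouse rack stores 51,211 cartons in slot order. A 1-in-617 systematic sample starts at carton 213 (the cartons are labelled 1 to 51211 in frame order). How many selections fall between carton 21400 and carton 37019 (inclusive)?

25

k = 617
First selection ≥ 21400: 213 + ⌈(21400−213)/617⌉·617 = 213 + 35×617 = 21808
Last selection ≤ 37019: 213 + ⌊(37019−213)/617⌋·617 = 213 + 59×617 = 36616
Count = 59 − 35 + 1 = 25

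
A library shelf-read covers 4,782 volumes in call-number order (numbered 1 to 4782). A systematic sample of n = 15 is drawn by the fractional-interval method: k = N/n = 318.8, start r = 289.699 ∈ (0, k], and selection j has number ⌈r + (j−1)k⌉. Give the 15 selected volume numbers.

290, 609, 928, 1247, 1565, 1884, 2203, 2522, 2841, 3159, 3478, 3797, 4116, 4435, 4753

j=1: r + 0k = 289.699 → ⌈·⌉ = 290
j=2: r + 1k = 608.499 → ⌈·⌉ = 609
j=3: r + 2k = 927.299 → ⌈·⌉ = 928
j=4: r + 3k = 1246.099 → ⌈·⌉ = 1247
j=5: r + 4k = 1564.899 → ⌈·⌉ = 1565
j=6: r + 5k = 1883.699 → ⌈·⌉ = 1884
j=7: r + 6k = 2202.499 → ⌈·⌉ = 2203
j=8: r + 7k = 2521.299 → ⌈·⌉ = 2522
j=9: r + 8k = 2840.099 → ⌈·⌉ = 2841
j=10: r + 9k = 3158.899 → ⌈·⌉ = 3159
j=11: r + 10k = 3477.699 → ⌈·⌉ = 3478
j=12: r + 11k = 3796.499 → ⌈·⌉ = 3797
j=13: r + 12k = 4115.299 → ⌈·⌉ = 4116
j=14: r + 13k = 4434.099 → ⌈·⌉ = 4435
j=15: r + 14k = 4752.899 → ⌈·⌉ = 4753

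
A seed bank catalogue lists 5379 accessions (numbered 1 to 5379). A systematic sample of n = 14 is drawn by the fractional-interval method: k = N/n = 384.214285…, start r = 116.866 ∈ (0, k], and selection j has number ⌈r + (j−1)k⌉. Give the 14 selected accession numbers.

117, 502, 886, 1270, 1654, 2038, 2423, 2807, 3191, 3575, 3960, 4344, 4728, 5112

j=1: r + 0k = 116.866 → ⌈·⌉ = 117
j=2: r + 1k = 501.080285… → ⌈·⌉ = 502
j=3: r + 2k = 885.294571… → ⌈·⌉ = 886
j=4: r + 3k = 1269.508857… → ⌈·⌉ = 1270
j=5: r + 4k = 1653.723142… → ⌈·⌉ = 1654
j=6: r + 5k = 2037.937428… → ⌈·⌉ = 2038
j=7: r + 6k = 2422.151714… → ⌈·⌉ = 2423
j=8: r + 7k = 2806.366 → ⌈·⌉ = 2807
j=9: r + 8k = 3190.580285… → ⌈·⌉ = 3191
j=10: r + 9k = 3574.794571… → ⌈·⌉ = 3575
j=11: r + 10k = 3959.008857… → ⌈·⌉ = 3960
j=12: r + 11k = 4343.223142… → ⌈·⌉ = 4344
j=13: r + 12k = 4727.437428… → ⌈·⌉ = 4728
j=14: r + 13k = 5111.651714… → ⌈·⌉ = 5112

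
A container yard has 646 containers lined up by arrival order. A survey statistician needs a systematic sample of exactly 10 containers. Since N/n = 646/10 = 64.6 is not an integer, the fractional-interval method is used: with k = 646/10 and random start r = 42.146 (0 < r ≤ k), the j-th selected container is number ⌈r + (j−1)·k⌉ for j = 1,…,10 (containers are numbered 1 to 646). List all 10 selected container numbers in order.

43, 107, 172, 236, 301, 366, 430, 495, 559, 624

j=1: r + 0k = 42.146 → ⌈·⌉ = 43
j=2: r + 1k = 106.746 → ⌈·⌉ = 107
j=3: r + 2k = 171.346 → ⌈·⌉ = 172
j=4: r + 3k = 235.946 → ⌈·⌉ = 236
j=5: r + 4k = 300.546 → ⌈·⌉ = 301
j=6: r + 5k = 365.146 → ⌈·⌉ = 366
j=7: r + 6k = 429.746 → ⌈·⌉ = 430
j=8: r + 7k = 494.346 → ⌈·⌉ = 495
j=9: r + 8k = 558.946 → ⌈·⌉ = 559
j=10: r + 9k = 623.546 → ⌈·⌉ = 624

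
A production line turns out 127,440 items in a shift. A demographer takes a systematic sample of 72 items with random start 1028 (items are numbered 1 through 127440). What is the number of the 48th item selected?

k = 127440/72 = 1770
48th selection = r + (48−1)·k = 1028 + 47×1770 = 1028 + 83190 = 84218

84218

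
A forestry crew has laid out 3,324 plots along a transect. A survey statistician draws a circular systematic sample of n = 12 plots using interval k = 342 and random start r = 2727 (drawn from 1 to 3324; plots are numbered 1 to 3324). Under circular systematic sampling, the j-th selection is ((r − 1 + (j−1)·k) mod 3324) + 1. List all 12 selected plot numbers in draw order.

2727, 3069, 87, 429, 771, 1113, 1455, 1797, 2139, 2481, 2823, 3165

Selection 1: 2727
Selection 2: 2727 + 342 = 3069
Selection 3: 3069 + 342 = 3411 → 3411 − 3324 = 87
Selection 4: 87 + 342 = 429
Selection 5: 429 + 342 = 771
Selection 6: 771 + 342 = 1113
Selection 7: 1113 + 342 = 1455
Selection 8: 1455 + 342 = 1797
Selection 9: 1797 + 342 = 2139
Selection 10: 2139 + 342 = 2481
Selection 11: 2481 + 342 = 2823
Selection 12: 2823 + 342 = 3165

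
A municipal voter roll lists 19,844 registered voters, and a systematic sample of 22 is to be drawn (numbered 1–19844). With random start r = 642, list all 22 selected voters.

642, 1544, 2446, 3348, 4250, 5152, 6054, 6956, 7858, 8760, 9662, 10564, 11466, 12368, 13270, 14172, 15074, 15976, 16878, 17780, 18682, 19584

k = N/n = 19844/22 = 902
voter 1: 642
voter 2: 642 + 902 = 1544
voter 3: 1544 + 902 = 2446
voter 4: 2446 + 902 = 3348
voter 5: 3348 + 902 = 4250
voter 6: 4250 + 902 = 5152
voter 7: 5152 + 902 = 6054
voter 8: 6054 + 902 = 6956
voter 9: 6956 + 902 = 7858
voter 10: 7858 + 902 = 8760
voter 11: 8760 + 902 = 9662
voter 12: 9662 + 902 = 10564
voter 13: 10564 + 902 = 11466
voter 14: 11466 + 902 = 12368
voter 15: 12368 + 902 = 13270
voter 16: 13270 + 902 = 14172
voter 17: 14172 + 902 = 15074
voter 18: 15074 + 902 = 15976
voter 19: 15976 + 902 = 16878
voter 20: 16878 + 902 = 17780
voter 21: 17780 + 902 = 18682
voter 22: 18682 + 902 = 19584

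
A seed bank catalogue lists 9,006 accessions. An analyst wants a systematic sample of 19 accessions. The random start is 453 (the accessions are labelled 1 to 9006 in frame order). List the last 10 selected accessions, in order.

4719, 5193, 5667, 6141, 6615, 7089, 7563, 8037, 8511, 8985

k = N/n = 9006/19 = 474
10th selection = 453 + 9×474 = 4719
11th: 4719 + 474 = 5193
12th: 5193 + 474 = 5667
13th: 5667 + 474 = 6141
14th: 6141 + 474 = 6615
15th: 6615 + 474 = 7089
16th: 7089 + 474 = 7563
17th: 7563 + 474 = 8037
18th: 8037 + 474 = 8511
19th: 8511 + 474 = 8985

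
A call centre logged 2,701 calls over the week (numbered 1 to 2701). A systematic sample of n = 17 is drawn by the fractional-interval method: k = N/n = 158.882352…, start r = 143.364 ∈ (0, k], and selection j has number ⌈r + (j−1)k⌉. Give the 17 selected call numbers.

144, 303, 462, 621, 779, 938, 1097, 1256, 1415, 1574, 1733, 1892, 2050, 2209, 2368, 2527, 2686

j=1: r + 0k = 143.364 → ⌈·⌉ = 144
j=2: r + 1k = 302.246352… → ⌈·⌉ = 303
j=3: r + 2k = 461.128705… → ⌈·⌉ = 462
j=4: r + 3k = 620.011058… → ⌈·⌉ = 621
j=5: r + 4k = 778.893411… → ⌈·⌉ = 779
j=6: r + 5k = 937.775764… → ⌈·⌉ = 938
j=7: r + 6k = 1096.658117… → ⌈·⌉ = 1097
j=8: r + 7k = 1255.540470… → ⌈·⌉ = 1256
j=9: r + 8k = 1414.422823… → ⌈·⌉ = 1415
j=10: r + 9k = 1573.305176… → ⌈·⌉ = 1574
j=11: r + 10k = 1732.187529… → ⌈·⌉ = 1733
j=12: r + 11k = 1891.069882… → ⌈·⌉ = 1892
j=13: r + 12k = 2049.952235… → ⌈·⌉ = 2050
j=14: r + 13k = 2208.834588… → ⌈·⌉ = 2209
j=15: r + 14k = 2367.716941… → ⌈·⌉ = 2368
j=16: r + 15k = 2526.599294… → ⌈·⌉ = 2527
j=17: r + 16k = 2685.481647… → ⌈·⌉ = 2686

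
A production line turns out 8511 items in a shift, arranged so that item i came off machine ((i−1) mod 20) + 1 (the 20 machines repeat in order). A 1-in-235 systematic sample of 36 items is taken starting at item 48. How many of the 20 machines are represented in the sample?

Consecutive selections differ by k = 235, so their machine numbers differ by 235 mod 20 = 15.
gcd(235, 20) = 5, so the sample visits 20/5 = 4 distinct residues mod 20.
Start 48 is machine 8; the machines hit are 3, 8, 13, 18.

4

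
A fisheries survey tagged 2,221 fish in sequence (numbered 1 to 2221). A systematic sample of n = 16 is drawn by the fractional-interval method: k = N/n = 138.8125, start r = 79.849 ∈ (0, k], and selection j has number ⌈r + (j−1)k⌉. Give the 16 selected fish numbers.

j=1: r + 0k = 79.849 → ⌈·⌉ = 80
j=2: r + 1k = 218.6615 → ⌈·⌉ = 219
j=3: r + 2k = 357.474 → ⌈·⌉ = 358
j=4: r + 3k = 496.2865 → ⌈·⌉ = 497
j=5: r + 4k = 635.099 → ⌈·⌉ = 636
j=6: r + 5k = 773.9115 → ⌈·⌉ = 774
j=7: r + 6k = 912.724 → ⌈·⌉ = 913
j=8: r + 7k = 1051.5365 → ⌈·⌉ = 1052
j=9: r + 8k = 1190.349 → ⌈·⌉ = 1191
j=10: r + 9k = 1329.1615 → ⌈·⌉ = 1330
j=11: r + 10k = 1467.974 → ⌈·⌉ = 1468
j=12: r + 11k = 1606.7865 → ⌈·⌉ = 1607
j=13: r + 12k = 1745.599 → ⌈·⌉ = 1746
j=14: r + 13k = 1884.4115 → ⌈·⌉ = 1885
j=15: r + 14k = 2023.224 → ⌈·⌉ = 2024
j=16: r + 15k = 2162.0365 → ⌈·⌉ = 2163

80, 219, 358, 497, 636, 774, 913, 1052, 1191, 1330, 1468, 1607, 1746, 1885, 2024, 2163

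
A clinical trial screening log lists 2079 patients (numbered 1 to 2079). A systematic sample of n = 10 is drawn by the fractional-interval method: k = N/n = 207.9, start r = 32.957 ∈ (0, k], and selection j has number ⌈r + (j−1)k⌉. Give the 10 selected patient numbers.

33, 241, 449, 657, 865, 1073, 1281, 1489, 1697, 1905

j=1: r + 0k = 32.957 → ⌈·⌉ = 33
j=2: r + 1k = 240.857 → ⌈·⌉ = 241
j=3: r + 2k = 448.757 → ⌈·⌉ = 449
j=4: r + 3k = 656.657 → ⌈·⌉ = 657
j=5: r + 4k = 864.557 → ⌈·⌉ = 865
j=6: r + 5k = 1072.457 → ⌈·⌉ = 1073
j=7: r + 6k = 1280.357 → ⌈·⌉ = 1281
j=8: r + 7k = 1488.257 → ⌈·⌉ = 1489
j=9: r + 8k = 1696.157 → ⌈·⌉ = 1697
j=10: r + 9k = 1904.057 → ⌈·⌉ = 1905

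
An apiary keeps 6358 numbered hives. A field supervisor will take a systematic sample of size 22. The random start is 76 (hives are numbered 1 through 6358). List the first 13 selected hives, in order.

k = N/n = 6358/22 = 289
hive 1: 76
hive 2: 76 + 289 = 365
hive 3: 365 + 289 = 654
hive 4: 654 + 289 = 943
hive 5: 943 + 289 = 1232
hive 6: 1232 + 289 = 1521
hive 7: 1521 + 289 = 1810
hive 8: 1810 + 289 = 2099
hive 9: 2099 + 289 = 2388
hive 10: 2388 + 289 = 2677
hive 11: 2677 + 289 = 2966
hive 12: 2966 + 289 = 3255
hive 13: 3255 + 289 = 3544

76, 365, 654, 943, 1232, 1521, 1810, 2099, 2388, 2677, 2966, 3255, 3544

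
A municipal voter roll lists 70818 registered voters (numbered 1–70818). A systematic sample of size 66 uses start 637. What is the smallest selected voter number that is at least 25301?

25316

k = 70818/66 = 1073
Steps past start: ⌈(25301 − 637)/1073⌉ = ⌈24664/1073⌉ = 23
Selected voter: 637 + 23×1073 = 25316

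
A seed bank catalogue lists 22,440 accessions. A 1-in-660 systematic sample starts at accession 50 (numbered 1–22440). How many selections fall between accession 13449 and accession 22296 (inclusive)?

13

k = 660
First selection ≥ 13449: 50 + ⌈(13449−50)/660⌉·660 = 50 + 21×660 = 13910
Last selection ≤ 22296: 50 + ⌊(22296−50)/660⌋·660 = 50 + 33×660 = 21830
Count = 33 − 21 + 1 = 13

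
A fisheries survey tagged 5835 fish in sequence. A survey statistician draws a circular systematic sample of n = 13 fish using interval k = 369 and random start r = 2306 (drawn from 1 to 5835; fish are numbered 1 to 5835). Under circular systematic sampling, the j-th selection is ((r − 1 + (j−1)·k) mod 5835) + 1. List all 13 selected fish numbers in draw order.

Selection 1: 2306
Selection 2: 2306 + 369 = 2675
Selection 3: 2675 + 369 = 3044
Selection 4: 3044 + 369 = 3413
Selection 5: 3413 + 369 = 3782
Selection 6: 3782 + 369 = 4151
Selection 7: 4151 + 369 = 4520
Selection 8: 4520 + 369 = 4889
Selection 9: 4889 + 369 = 5258
Selection 10: 5258 + 369 = 5627
Selection 11: 5627 + 369 = 5996 → 5996 − 5835 = 161
Selection 12: 161 + 369 = 530
Selection 13: 530 + 369 = 899

2306, 2675, 3044, 3413, 3782, 4151, 4520, 4889, 5258, 5627, 161, 530, 899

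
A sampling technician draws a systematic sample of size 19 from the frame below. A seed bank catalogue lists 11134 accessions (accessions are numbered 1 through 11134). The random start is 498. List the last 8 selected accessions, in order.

6944, 7530, 8116, 8702, 9288, 9874, 10460, 11046

k = N/n = 11134/19 = 586
12th selection = 498 + 11×586 = 6944
13th: 6944 + 586 = 7530
14th: 7530 + 586 = 8116
15th: 8116 + 586 = 8702
16th: 8702 + 586 = 9288
17th: 9288 + 586 = 9874
18th: 9874 + 586 = 10460
19th: 10460 + 586 = 11046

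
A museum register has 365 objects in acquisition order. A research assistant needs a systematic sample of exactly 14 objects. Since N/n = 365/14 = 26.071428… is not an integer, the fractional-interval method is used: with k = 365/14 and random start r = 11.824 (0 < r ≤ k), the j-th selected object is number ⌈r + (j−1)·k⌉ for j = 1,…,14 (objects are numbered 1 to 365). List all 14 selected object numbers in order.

j=1: r + 0k = 11.824 → ⌈·⌉ = 12
j=2: r + 1k = 37.895428… → ⌈·⌉ = 38
j=3: r + 2k = 63.966857… → ⌈·⌉ = 64
j=4: r + 3k = 90.038285… → ⌈·⌉ = 91
j=5: r + 4k = 116.109714… → ⌈·⌉ = 117
j=6: r + 5k = 142.181142… → ⌈·⌉ = 143
j=7: r + 6k = 168.252571… → ⌈·⌉ = 169
j=8: r + 7k = 194.324 → ⌈·⌉ = 195
j=9: r + 8k = 220.395428… → ⌈·⌉ = 221
j=10: r + 9k = 246.466857… → ⌈·⌉ = 247
j=11: r + 10k = 272.538285… → ⌈·⌉ = 273
j=12: r + 11k = 298.609714… → ⌈·⌉ = 299
j=13: r + 12k = 324.681142… → ⌈·⌉ = 325
j=14: r + 13k = 350.752571… → ⌈·⌉ = 351

12, 38, 64, 91, 117, 143, 169, 195, 221, 247, 273, 299, 325, 351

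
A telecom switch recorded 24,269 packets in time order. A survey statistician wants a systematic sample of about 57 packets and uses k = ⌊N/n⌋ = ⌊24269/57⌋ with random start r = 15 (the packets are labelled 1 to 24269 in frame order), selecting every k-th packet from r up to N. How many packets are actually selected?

k = ⌊24269/57⌋ = 425
Achieved size = ⌊(24269 − 15)/425⌋ + 1 = ⌊24254/425⌋ + 1 = 57 + 1 = 58
(last selection: 15 + 57×425 = 24240 ≤ 24269; next would be 24665 > 24269)

58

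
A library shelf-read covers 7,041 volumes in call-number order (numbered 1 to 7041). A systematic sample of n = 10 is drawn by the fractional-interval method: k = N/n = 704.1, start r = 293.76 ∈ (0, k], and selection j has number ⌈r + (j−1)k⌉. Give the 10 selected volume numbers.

j=1: r + 0k = 293.76 → ⌈·⌉ = 294
j=2: r + 1k = 997.86 → ⌈·⌉ = 998
j=3: r + 2k = 1701.96 → ⌈·⌉ = 1702
j=4: r + 3k = 2406.06 → ⌈·⌉ = 2407
j=5: r + 4k = 3110.16 → ⌈·⌉ = 3111
j=6: r + 5k = 3814.26 → ⌈·⌉ = 3815
j=7: r + 6k = 4518.36 → ⌈·⌉ = 4519
j=8: r + 7k = 5222.46 → ⌈·⌉ = 5223
j=9: r + 8k = 5926.56 → ⌈·⌉ = 5927
j=10: r + 9k = 6630.66 → ⌈·⌉ = 6631

294, 998, 1702, 2407, 3111, 3815, 4519, 5223, 5927, 6631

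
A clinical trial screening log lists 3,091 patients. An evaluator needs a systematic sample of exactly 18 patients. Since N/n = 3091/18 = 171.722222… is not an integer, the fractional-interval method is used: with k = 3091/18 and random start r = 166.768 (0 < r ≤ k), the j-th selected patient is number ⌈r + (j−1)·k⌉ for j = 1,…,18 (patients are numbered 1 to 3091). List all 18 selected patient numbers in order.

j=1: r + 0k = 166.768 → ⌈·⌉ = 167
j=2: r + 1k = 338.490222… → ⌈·⌉ = 339
j=3: r + 2k = 510.212444… → ⌈·⌉ = 511
j=4: r + 3k = 681.934666… → ⌈·⌉ = 682
j=5: r + 4k = 853.656888… → ⌈·⌉ = 854
j=6: r + 5k = 1025.379111… → ⌈·⌉ = 1026
j=7: r + 6k = 1197.101333… → ⌈·⌉ = 1198
j=8: r + 7k = 1368.823555… → ⌈·⌉ = 1369
j=9: r + 8k = 1540.545777… → ⌈·⌉ = 1541
j=10: r + 9k = 1712.268 → ⌈·⌉ = 1713
j=11: r + 10k = 1883.990222… → ⌈·⌉ = 1884
j=12: r + 11k = 2055.712444… → ⌈·⌉ = 2056
j=13: r + 12k = 2227.434666… → ⌈·⌉ = 2228
j=14: r + 13k = 2399.156888… → ⌈·⌉ = 2400
j=15: r + 14k = 2570.879111… → ⌈·⌉ = 2571
j=16: r + 15k = 2742.601333… → ⌈·⌉ = 2743
j=17: r + 16k = 2914.323555… → ⌈·⌉ = 2915
j=18: r + 17k = 3086.045777… → ⌈·⌉ = 3087

167, 339, 511, 682, 854, 1026, 1198, 1369, 1541, 1713, 1884, 2056, 2228, 2400, 2571, 2743, 2915, 3087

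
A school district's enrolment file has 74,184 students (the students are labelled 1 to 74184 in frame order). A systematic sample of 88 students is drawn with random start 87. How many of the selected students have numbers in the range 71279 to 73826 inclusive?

k = 74184/88 = 843
First selection ≥ 71279: 87 + ⌈(71279−87)/843⌉·843 = 87 + 85×843 = 71742
Last selection ≤ 73826: 87 + ⌊(73826−87)/843⌋·843 = 87 + 87×843 = 73428
Count = 87 − 85 + 1 = 3

3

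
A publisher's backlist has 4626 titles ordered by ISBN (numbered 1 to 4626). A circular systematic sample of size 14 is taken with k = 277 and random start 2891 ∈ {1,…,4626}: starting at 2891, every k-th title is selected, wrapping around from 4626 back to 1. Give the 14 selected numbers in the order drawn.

2891, 3168, 3445, 3722, 3999, 4276, 4553, 204, 481, 758, 1035, 1312, 1589, 1866

Selection 1: 2891
Selection 2: 2891 + 277 = 3168
Selection 3: 3168 + 277 = 3445
Selection 4: 3445 + 277 = 3722
Selection 5: 3722 + 277 = 3999
Selection 6: 3999 + 277 = 4276
Selection 7: 4276 + 277 = 4553
Selection 8: 4553 + 277 = 4830 → 4830 − 4626 = 204
Selection 9: 204 + 277 = 481
Selection 10: 481 + 277 = 758
Selection 11: 758 + 277 = 1035
Selection 12: 1035 + 277 = 1312
Selection 13: 1312 + 277 = 1589
Selection 14: 1589 + 277 = 1866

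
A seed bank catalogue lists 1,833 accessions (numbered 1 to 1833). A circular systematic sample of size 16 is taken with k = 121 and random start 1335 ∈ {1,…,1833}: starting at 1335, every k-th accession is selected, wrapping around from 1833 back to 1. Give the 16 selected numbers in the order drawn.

1335, 1456, 1577, 1698, 1819, 107, 228, 349, 470, 591, 712, 833, 954, 1075, 1196, 1317

Selection 1: 1335
Selection 2: 1335 + 121 = 1456
Selection 3: 1456 + 121 = 1577
Selection 4: 1577 + 121 = 1698
Selection 5: 1698 + 121 = 1819
Selection 6: 1819 + 121 = 1940 → 1940 − 1833 = 107
Selection 7: 107 + 121 = 228
Selection 8: 228 + 121 = 349
Selection 9: 349 + 121 = 470
Selection 10: 470 + 121 = 591
Selection 11: 591 + 121 = 712
Selection 12: 712 + 121 = 833
Selection 13: 833 + 121 = 954
Selection 14: 954 + 121 = 1075
Selection 15: 1075 + 121 = 1196
Selection 16: 1196 + 121 = 1317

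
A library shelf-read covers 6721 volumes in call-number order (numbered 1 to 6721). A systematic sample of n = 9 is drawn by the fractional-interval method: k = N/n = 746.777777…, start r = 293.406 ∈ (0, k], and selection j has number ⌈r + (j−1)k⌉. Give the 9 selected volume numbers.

294, 1041, 1787, 2534, 3281, 4028, 4775, 5521, 6268

j=1: r + 0k = 293.406 → ⌈·⌉ = 294
j=2: r + 1k = 1040.183777… → ⌈·⌉ = 1041
j=3: r + 2k = 1786.961555… → ⌈·⌉ = 1787
j=4: r + 3k = 2533.739333… → ⌈·⌉ = 2534
j=5: r + 4k = 3280.517111… → ⌈·⌉ = 3281
j=6: r + 5k = 4027.294888… → ⌈·⌉ = 4028
j=7: r + 6k = 4774.072666… → ⌈·⌉ = 4775
j=8: r + 7k = 5520.850444… → ⌈·⌉ = 5521
j=9: r + 8k = 6267.628222… → ⌈·⌉ = 6268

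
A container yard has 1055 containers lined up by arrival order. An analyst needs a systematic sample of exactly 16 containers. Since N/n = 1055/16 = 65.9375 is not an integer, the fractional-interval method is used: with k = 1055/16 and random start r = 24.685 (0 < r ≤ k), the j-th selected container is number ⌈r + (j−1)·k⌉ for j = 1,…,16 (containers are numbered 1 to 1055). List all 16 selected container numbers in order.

25, 91, 157, 223, 289, 355, 421, 487, 553, 619, 685, 750, 816, 882, 948, 1014

j=1: r + 0k = 24.685 → ⌈·⌉ = 25
j=2: r + 1k = 90.6225 → ⌈·⌉ = 91
j=3: r + 2k = 156.56 → ⌈·⌉ = 157
j=4: r + 3k = 222.4975 → ⌈·⌉ = 223
j=5: r + 4k = 288.435 → ⌈·⌉ = 289
j=6: r + 5k = 354.3725 → ⌈·⌉ = 355
j=7: r + 6k = 420.31 → ⌈·⌉ = 421
j=8: r + 7k = 486.2475 → ⌈·⌉ = 487
j=9: r + 8k = 552.185 → ⌈·⌉ = 553
j=10: r + 9k = 618.1225 → ⌈·⌉ = 619
j=11: r + 10k = 684.06 → ⌈·⌉ = 685
j=12: r + 11k = 749.9975 → ⌈·⌉ = 750
j=13: r + 12k = 815.935 → ⌈·⌉ = 816
j=14: r + 13k = 881.8725 → ⌈·⌉ = 882
j=15: r + 14k = 947.81 → ⌈·⌉ = 948
j=16: r + 15k = 1013.7475 → ⌈·⌉ = 1014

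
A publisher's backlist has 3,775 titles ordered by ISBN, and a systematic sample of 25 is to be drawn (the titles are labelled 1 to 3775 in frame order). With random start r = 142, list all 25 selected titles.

k = N/n = 3775/25 = 151
title 1: 142
title 2: 142 + 151 = 293
title 3: 293 + 151 = 444
title 4: 444 + 151 = 595
title 5: 595 + 151 = 746
title 6: 746 + 151 = 897
title 7: 897 + 151 = 1048
title 8: 1048 + 151 = 1199
title 9: 1199 + 151 = 1350
title 10: 1350 + 151 = 1501
title 11: 1501 + 151 = 1652
title 12: 1652 + 151 = 1803
title 13: 1803 + 151 = 1954
title 14: 1954 + 151 = 2105
title 15: 2105 + 151 = 2256
title 16: 2256 + 151 = 2407
title 17: 2407 + 151 = 2558
title 18: 2558 + 151 = 2709
title 19: 2709 + 151 = 2860
title 20: 2860 + 151 = 3011
title 21: 3011 + 151 = 3162
title 22: 3162 + 151 = 3313
title 23: 3313 + 151 = 3464
title 24: 3464 + 151 = 3615
title 25: 3615 + 151 = 3766

142, 293, 444, 595, 746, 897, 1048, 1199, 1350, 1501, 1652, 1803, 1954, 2105, 2256, 2407, 2558, 2709, 2860, 3011, 3162, 3313, 3464, 3615, 3766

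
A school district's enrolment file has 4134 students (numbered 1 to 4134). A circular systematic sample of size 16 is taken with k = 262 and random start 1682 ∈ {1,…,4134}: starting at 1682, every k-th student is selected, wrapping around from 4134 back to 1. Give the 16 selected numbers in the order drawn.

Selection 1: 1682
Selection 2: 1682 + 262 = 1944
Selection 3: 1944 + 262 = 2206
Selection 4: 2206 + 262 = 2468
Selection 5: 2468 + 262 = 2730
Selection 6: 2730 + 262 = 2992
Selection 7: 2992 + 262 = 3254
Selection 8: 3254 + 262 = 3516
Selection 9: 3516 + 262 = 3778
Selection 10: 3778 + 262 = 4040
Selection 11: 4040 + 262 = 4302 → 4302 − 4134 = 168
Selection 12: 168 + 262 = 430
Selection 13: 430 + 262 = 692
Selection 14: 692 + 262 = 954
Selection 15: 954 + 262 = 1216
Selection 16: 1216 + 262 = 1478

1682, 1944, 2206, 2468, 2730, 2992, 3254, 3516, 3778, 4040, 168, 430, 692, 954, 1216, 1478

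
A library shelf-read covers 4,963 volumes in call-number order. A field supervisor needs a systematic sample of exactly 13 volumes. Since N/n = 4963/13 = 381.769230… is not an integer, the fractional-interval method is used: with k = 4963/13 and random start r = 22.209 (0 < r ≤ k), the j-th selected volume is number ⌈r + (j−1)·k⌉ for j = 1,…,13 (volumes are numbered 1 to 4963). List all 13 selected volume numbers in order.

j=1: r + 0k = 22.209 → ⌈·⌉ = 23
j=2: r + 1k = 403.978230… → ⌈·⌉ = 404
j=3: r + 2k = 785.747461… → ⌈·⌉ = 786
j=4: r + 3k = 1167.516692… → ⌈·⌉ = 1168
j=5: r + 4k = 1549.285923… → ⌈·⌉ = 1550
j=6: r + 5k = 1931.055153… → ⌈·⌉ = 1932
j=7: r + 6k = 2312.824384… → ⌈·⌉ = 2313
j=8: r + 7k = 2694.593615… → ⌈·⌉ = 2695
j=9: r + 8k = 3076.362846… → ⌈·⌉ = 3077
j=10: r + 9k = 3458.132076… → ⌈·⌉ = 3459
j=11: r + 10k = 3839.901307… → ⌈·⌉ = 3840
j=12: r + 11k = 4221.670538… → ⌈·⌉ = 4222
j=13: r + 12k = 4603.439769… → ⌈·⌉ = 4604

23, 404, 786, 1168, 1550, 1932, 2313, 2695, 3077, 3459, 3840, 4222, 4604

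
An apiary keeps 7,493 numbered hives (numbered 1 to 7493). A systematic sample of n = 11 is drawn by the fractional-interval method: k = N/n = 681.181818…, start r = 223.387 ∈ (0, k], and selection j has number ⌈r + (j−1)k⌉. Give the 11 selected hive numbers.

224, 905, 1586, 2267, 2949, 3630, 4311, 4992, 5673, 6355, 7036

j=1: r + 0k = 223.387 → ⌈·⌉ = 224
j=2: r + 1k = 904.568818… → ⌈·⌉ = 905
j=3: r + 2k = 1585.750636… → ⌈·⌉ = 1586
j=4: r + 3k = 2266.932454… → ⌈·⌉ = 2267
j=5: r + 4k = 2948.114272… → ⌈·⌉ = 2949
j=6: r + 5k = 3629.296090… → ⌈·⌉ = 3630
j=7: r + 6k = 4310.477909… → ⌈·⌉ = 4311
j=8: r + 7k = 4991.659727… → ⌈·⌉ = 4992
j=9: r + 8k = 5672.841545… → ⌈·⌉ = 5673
j=10: r + 9k = 6354.023363… → ⌈·⌉ = 6355
j=11: r + 10k = 7035.205181… → ⌈·⌉ = 7036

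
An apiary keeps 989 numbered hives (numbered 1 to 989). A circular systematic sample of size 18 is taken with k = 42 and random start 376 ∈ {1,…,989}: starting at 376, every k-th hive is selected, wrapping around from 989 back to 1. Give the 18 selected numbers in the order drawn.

376, 418, 460, 502, 544, 586, 628, 670, 712, 754, 796, 838, 880, 922, 964, 17, 59, 101

Selection 1: 376
Selection 2: 376 + 42 = 418
Selection 3: 418 + 42 = 460
Selection 4: 460 + 42 = 502
Selection 5: 502 + 42 = 544
Selection 6: 544 + 42 = 586
Selection 7: 586 + 42 = 628
Selection 8: 628 + 42 = 670
Selection 9: 670 + 42 = 712
Selection 10: 712 + 42 = 754
Selection 11: 754 + 42 = 796
Selection 12: 796 + 42 = 838
Selection 13: 838 + 42 = 880
Selection 14: 880 + 42 = 922
Selection 15: 922 + 42 = 964
Selection 16: 964 + 42 = 1006 → 1006 − 989 = 17
Selection 17: 17 + 42 = 59
Selection 18: 59 + 42 = 101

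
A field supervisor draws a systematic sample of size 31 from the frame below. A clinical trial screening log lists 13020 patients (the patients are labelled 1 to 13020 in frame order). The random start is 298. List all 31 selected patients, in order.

k = N/n = 13020/31 = 420
patient 1: 298
patient 2: 298 + 420 = 718
patient 3: 718 + 420 = 1138
patient 4: 1138 + 420 = 1558
patient 5: 1558 + 420 = 1978
patient 6: 1978 + 420 = 2398
patient 7: 2398 + 420 = 2818
patient 8: 2818 + 420 = 3238
patient 9: 3238 + 420 = 3658
patient 10: 3658 + 420 = 4078
patient 11: 4078 + 420 = 4498
patient 12: 4498 + 420 = 4918
patient 13: 4918 + 420 = 5338
patient 14: 5338 + 420 = 5758
patient 15: 5758 + 420 = 6178
patient 16: 6178 + 420 = 6598
patient 17: 6598 + 420 = 7018
patient 18: 7018 + 420 = 7438
patient 19: 7438 + 420 = 7858
patient 20: 7858 + 420 = 8278
patient 21: 8278 + 420 = 8698
patient 22: 8698 + 420 = 9118
patient 23: 9118 + 420 = 9538
patient 24: 9538 + 420 = 9958
patient 25: 9958 + 420 = 10378
patient 26: 10378 + 420 = 10798
patient 27: 10798 + 420 = 11218
patient 28: 11218 + 420 = 11638
patient 29: 11638 + 420 = 12058
patient 30: 12058 + 420 = 12478
patient 31: 12478 + 420 = 12898

298, 718, 1138, 1558, 1978, 2398, 2818, 3238, 3658, 4078, 4498, 4918, 5338, 5758, 6178, 6598, 7018, 7438, 7858, 8278, 8698, 9118, 9538, 9958, 10378, 10798, 11218, 11638, 12058, 12478, 12898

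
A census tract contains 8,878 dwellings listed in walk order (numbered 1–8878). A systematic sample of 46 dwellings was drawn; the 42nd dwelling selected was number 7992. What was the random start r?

k = 8878/46 = 193
r = 7992 − (42−1)×193 = 7992 − 7913 = 79

79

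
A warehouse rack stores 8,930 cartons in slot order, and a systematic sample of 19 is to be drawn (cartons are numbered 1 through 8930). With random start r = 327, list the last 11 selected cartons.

4087, 4557, 5027, 5497, 5967, 6437, 6907, 7377, 7847, 8317, 8787

k = N/n = 8930/19 = 470
9th selection = 327 + 8×470 = 4087
10th: 4087 + 470 = 4557
11th: 4557 + 470 = 5027
12th: 5027 + 470 = 5497
13th: 5497 + 470 = 5967
14th: 5967 + 470 = 6437
15th: 6437 + 470 = 6907
16th: 6907 + 470 = 7377
17th: 7377 + 470 = 7847
18th: 7847 + 470 = 8317
19th: 8317 + 470 = 8787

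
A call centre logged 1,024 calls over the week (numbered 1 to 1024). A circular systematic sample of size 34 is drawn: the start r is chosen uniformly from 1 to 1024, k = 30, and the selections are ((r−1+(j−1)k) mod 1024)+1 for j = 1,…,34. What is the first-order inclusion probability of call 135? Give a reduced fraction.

17/512

For each position j, as r ranges over 1…1024 the j-th selection hits every call exactly once, so call 135 is selected for exactly 34 of the 1024 starts.
Inclusion probability = 34/1024 = 17/512.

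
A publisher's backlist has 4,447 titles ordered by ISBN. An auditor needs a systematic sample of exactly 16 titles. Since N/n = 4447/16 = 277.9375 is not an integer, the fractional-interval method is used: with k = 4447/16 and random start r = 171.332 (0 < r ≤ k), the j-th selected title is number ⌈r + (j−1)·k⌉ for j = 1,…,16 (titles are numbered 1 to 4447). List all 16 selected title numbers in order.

j=1: r + 0k = 171.332 → ⌈·⌉ = 172
j=2: r + 1k = 449.2695 → ⌈·⌉ = 450
j=3: r + 2k = 727.207 → ⌈·⌉ = 728
j=4: r + 3k = 1005.1445 → ⌈·⌉ = 1006
j=5: r + 4k = 1283.082 → ⌈·⌉ = 1284
j=6: r + 5k = 1561.0195 → ⌈·⌉ = 1562
j=7: r + 6k = 1838.957 → ⌈·⌉ = 1839
j=8: r + 7k = 2116.8945 → ⌈·⌉ = 2117
j=9: r + 8k = 2394.832 → ⌈·⌉ = 2395
j=10: r + 9k = 2672.7695 → ⌈·⌉ = 2673
j=11: r + 10k = 2950.707 → ⌈·⌉ = 2951
j=12: r + 11k = 3228.6445 → ⌈·⌉ = 3229
j=13: r + 12k = 3506.582 → ⌈·⌉ = 3507
j=14: r + 13k = 3784.5195 → ⌈·⌉ = 3785
j=15: r + 14k = 4062.457 → ⌈·⌉ = 4063
j=16: r + 15k = 4340.3945 → ⌈·⌉ = 4341

172, 450, 728, 1006, 1284, 1562, 1839, 2117, 2395, 2673, 2951, 3229, 3507, 3785, 4063, 4341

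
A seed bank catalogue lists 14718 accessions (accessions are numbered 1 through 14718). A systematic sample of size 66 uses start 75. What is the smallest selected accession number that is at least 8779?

8995

k = 14718/66 = 223
Steps past start: ⌈(8779 − 75)/223⌉ = ⌈8704/223⌉ = 40
Selected accession: 75 + 40×223 = 8995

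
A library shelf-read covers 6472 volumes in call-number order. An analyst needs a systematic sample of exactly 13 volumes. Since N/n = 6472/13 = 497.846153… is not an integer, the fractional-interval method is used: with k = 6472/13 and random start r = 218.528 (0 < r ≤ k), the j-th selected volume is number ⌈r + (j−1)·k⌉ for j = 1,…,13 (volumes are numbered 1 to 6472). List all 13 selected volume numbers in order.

j=1: r + 0k = 218.528 → ⌈·⌉ = 219
j=2: r + 1k = 716.374153… → ⌈·⌉ = 717
j=3: r + 2k = 1214.220307… → ⌈·⌉ = 1215
j=4: r + 3k = 1712.066461… → ⌈·⌉ = 1713
j=5: r + 4k = 2209.912615… → ⌈·⌉ = 2210
j=6: r + 5k = 2707.758769… → ⌈·⌉ = 2708
j=7: r + 6k = 3205.604923… → ⌈·⌉ = 3206
j=8: r + 7k = 3703.451076… → ⌈·⌉ = 3704
j=9: r + 8k = 4201.297230… → ⌈·⌉ = 4202
j=10: r + 9k = 4699.143384… → ⌈·⌉ = 4700
j=11: r + 10k = 5196.989538… → ⌈·⌉ = 5197
j=12: r + 11k = 5694.835692… → ⌈·⌉ = 5695
j=13: r + 12k = 6192.681846… → ⌈·⌉ = 6193

219, 717, 1215, 1713, 2210, 2708, 3206, 3704, 4202, 4700, 5197, 5695, 6193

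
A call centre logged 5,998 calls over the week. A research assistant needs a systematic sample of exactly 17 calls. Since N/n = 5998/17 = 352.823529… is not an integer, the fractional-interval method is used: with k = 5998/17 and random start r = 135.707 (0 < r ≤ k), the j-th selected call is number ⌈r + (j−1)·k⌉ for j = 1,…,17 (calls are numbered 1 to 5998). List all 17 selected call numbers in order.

136, 489, 842, 1195, 1548, 1900, 2253, 2606, 2959, 3312, 3664, 4017, 4370, 4723, 5076, 5429, 5781

j=1: r + 0k = 135.707 → ⌈·⌉ = 136
j=2: r + 1k = 488.530529… → ⌈·⌉ = 489
j=3: r + 2k = 841.354058… → ⌈·⌉ = 842
j=4: r + 3k = 1194.177588… → ⌈·⌉ = 1195
j=5: r + 4k = 1547.001117… → ⌈·⌉ = 1548
j=6: r + 5k = 1899.824647… → ⌈·⌉ = 1900
j=7: r + 6k = 2252.648176… → ⌈·⌉ = 2253
j=8: r + 7k = 2605.471705… → ⌈·⌉ = 2606
j=9: r + 8k = 2958.295235… → ⌈·⌉ = 2959
j=10: r + 9k = 3311.118764… → ⌈·⌉ = 3312
j=11: r + 10k = 3663.942294… → ⌈·⌉ = 3664
j=12: r + 11k = 4016.765823… → ⌈·⌉ = 4017
j=13: r + 12k = 4369.589352… → ⌈·⌉ = 4370
j=14: r + 13k = 4722.412882… → ⌈·⌉ = 4723
j=15: r + 14k = 5075.236411… → ⌈·⌉ = 5076
j=16: r + 15k = 5428.059941… → ⌈·⌉ = 5429
j=17: r + 16k = 5780.883470… → ⌈·⌉ = 5781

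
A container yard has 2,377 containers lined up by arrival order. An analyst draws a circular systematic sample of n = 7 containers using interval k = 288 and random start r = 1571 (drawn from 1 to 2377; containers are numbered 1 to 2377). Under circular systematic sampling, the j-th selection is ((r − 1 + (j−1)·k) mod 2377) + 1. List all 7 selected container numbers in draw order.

1571, 1859, 2147, 58, 346, 634, 922

Selection 1: 1571
Selection 2: 1571 + 288 = 1859
Selection 3: 1859 + 288 = 2147
Selection 4: 2147 + 288 = 2435 → 2435 − 2377 = 58
Selection 5: 58 + 288 = 346
Selection 6: 346 + 288 = 634
Selection 7: 634 + 288 = 922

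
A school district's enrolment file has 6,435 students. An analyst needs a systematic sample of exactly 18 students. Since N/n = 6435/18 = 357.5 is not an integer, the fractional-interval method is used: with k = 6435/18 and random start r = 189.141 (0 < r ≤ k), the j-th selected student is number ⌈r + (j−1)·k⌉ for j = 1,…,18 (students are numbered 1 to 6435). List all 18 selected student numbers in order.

j=1: r + 0k = 189.141 → ⌈·⌉ = 190
j=2: r + 1k = 546.641 → ⌈·⌉ = 547
j=3: r + 2k = 904.141 → ⌈·⌉ = 905
j=4: r + 3k = 1261.641 → ⌈·⌉ = 1262
j=5: r + 4k = 1619.141 → ⌈·⌉ = 1620
j=6: r + 5k = 1976.641 → ⌈·⌉ = 1977
j=7: r + 6k = 2334.141 → ⌈·⌉ = 2335
j=8: r + 7k = 2691.641 → ⌈·⌉ = 2692
j=9: r + 8k = 3049.141 → ⌈·⌉ = 3050
j=10: r + 9k = 3406.641 → ⌈·⌉ = 3407
j=11: r + 10k = 3764.141 → ⌈·⌉ = 3765
j=12: r + 11k = 4121.641 → ⌈·⌉ = 4122
j=13: r + 12k = 4479.141 → ⌈·⌉ = 4480
j=14: r + 13k = 4836.641 → ⌈·⌉ = 4837
j=15: r + 14k = 5194.141 → ⌈·⌉ = 5195
j=16: r + 15k = 5551.641 → ⌈·⌉ = 5552
j=17: r + 16k = 5909.141 → ⌈·⌉ = 5910
j=18: r + 17k = 6266.641 → ⌈·⌉ = 6267

190, 547, 905, 1262, 1620, 1977, 2335, 2692, 3050, 3407, 3765, 4122, 4480, 4837, 5195, 5552, 5910, 6267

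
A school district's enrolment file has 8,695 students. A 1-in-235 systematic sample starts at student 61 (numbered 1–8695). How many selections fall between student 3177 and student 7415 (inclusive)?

18

k = 235
First selection ≥ 3177: 61 + ⌈(3177−61)/235⌉·235 = 61 + 14×235 = 3351
Last selection ≤ 7415: 61 + ⌊(7415−61)/235⌋·235 = 61 + 31×235 = 7346
Count = 31 − 14 + 1 = 18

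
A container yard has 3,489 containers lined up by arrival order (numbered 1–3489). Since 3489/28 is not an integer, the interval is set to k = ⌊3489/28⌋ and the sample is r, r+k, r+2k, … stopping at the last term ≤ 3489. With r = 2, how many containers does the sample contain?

k = ⌊3489/28⌋ = 124
Achieved size = ⌊(3489 − 2)/124⌋ + 1 = ⌊3487/124⌋ + 1 = 28 + 1 = 29
(last selection: 2 + 28×124 = 3474 ≤ 3489; next would be 3598 > 3489)

29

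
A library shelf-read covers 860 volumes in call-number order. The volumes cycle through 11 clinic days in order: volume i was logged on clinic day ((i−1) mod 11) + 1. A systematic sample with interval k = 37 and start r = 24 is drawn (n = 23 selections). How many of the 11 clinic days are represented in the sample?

11

Consecutive selections differ by k = 37, so their clinic day numbers differ by 37 mod 11 = 4.
gcd(37, 11) = 1, so the sample visits 11/1 = 11 distinct residues mod 11.
Start 24 is clinic day 2; the clinic days hit are 1, 2, 3, 4, 5, 6, 7, 8, 9, 10, 11.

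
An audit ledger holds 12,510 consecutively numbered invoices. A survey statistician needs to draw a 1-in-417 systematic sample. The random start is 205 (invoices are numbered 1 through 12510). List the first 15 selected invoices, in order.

invoice 1: 205
invoice 2: 205 + 417 = 622
invoice 3: 622 + 417 = 1039
invoice 4: 1039 + 417 = 1456
invoice 5: 1456 + 417 = 1873
invoice 6: 1873 + 417 = 2290
invoice 7: 2290 + 417 = 2707
invoice 8: 2707 + 417 = 3124
invoice 9: 3124 + 417 = 3541
invoice 10: 3541 + 417 = 3958
invoice 11: 3958 + 417 = 4375
invoice 12: 4375 + 417 = 4792
invoice 13: 4792 + 417 = 5209
invoice 14: 5209 + 417 = 5626
invoice 15: 5626 + 417 = 6043

205, 622, 1039, 1456, 1873, 2290, 2707, 3124, 3541, 3958, 4375, 4792, 5209, 5626, 6043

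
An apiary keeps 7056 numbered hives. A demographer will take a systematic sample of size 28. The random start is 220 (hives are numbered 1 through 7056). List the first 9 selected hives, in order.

k = N/n = 7056/28 = 252
hive 1: 220
hive 2: 220 + 252 = 472
hive 3: 472 + 252 = 724
hive 4: 724 + 252 = 976
hive 5: 976 + 252 = 1228
hive 6: 1228 + 252 = 1480
hive 7: 1480 + 252 = 1732
hive 8: 1732 + 252 = 1984
hive 9: 1984 + 252 = 2236

220, 472, 724, 976, 1228, 1480, 1732, 1984, 2236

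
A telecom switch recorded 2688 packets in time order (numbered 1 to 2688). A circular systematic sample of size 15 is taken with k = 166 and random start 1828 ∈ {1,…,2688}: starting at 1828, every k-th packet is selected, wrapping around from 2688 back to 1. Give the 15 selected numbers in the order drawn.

1828, 1994, 2160, 2326, 2492, 2658, 136, 302, 468, 634, 800, 966, 1132, 1298, 1464

Selection 1: 1828
Selection 2: 1828 + 166 = 1994
Selection 3: 1994 + 166 = 2160
Selection 4: 2160 + 166 = 2326
Selection 5: 2326 + 166 = 2492
Selection 6: 2492 + 166 = 2658
Selection 7: 2658 + 166 = 2824 → 2824 − 2688 = 136
Selection 8: 136 + 166 = 302
Selection 9: 302 + 166 = 468
Selection 10: 468 + 166 = 634
Selection 11: 634 + 166 = 800
Selection 12: 800 + 166 = 966
Selection 13: 966 + 166 = 1132
Selection 14: 1132 + 166 = 1298
Selection 15: 1298 + 166 = 1464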